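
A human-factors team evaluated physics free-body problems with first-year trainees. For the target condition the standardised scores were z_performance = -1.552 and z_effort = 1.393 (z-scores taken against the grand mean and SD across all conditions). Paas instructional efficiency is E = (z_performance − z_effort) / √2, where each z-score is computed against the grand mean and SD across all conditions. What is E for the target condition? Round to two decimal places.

z_P − z_E = -1.552 − 1.393 = -2.9450.
E = -2.9450 / √2 = -2.9450 / 1.41421 = -2.0824 ≈ -2.08.

-2.08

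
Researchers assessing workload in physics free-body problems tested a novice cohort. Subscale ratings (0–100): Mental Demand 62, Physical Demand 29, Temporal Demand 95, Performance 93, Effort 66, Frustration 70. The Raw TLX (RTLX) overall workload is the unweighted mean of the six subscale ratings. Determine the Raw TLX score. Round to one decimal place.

Sum of ratings = 62 + 29 + 95 + 93 + 66 + 70 = 415.
RTLX = 415 / 6 = 69.1667 ≈ 69.2.

69.2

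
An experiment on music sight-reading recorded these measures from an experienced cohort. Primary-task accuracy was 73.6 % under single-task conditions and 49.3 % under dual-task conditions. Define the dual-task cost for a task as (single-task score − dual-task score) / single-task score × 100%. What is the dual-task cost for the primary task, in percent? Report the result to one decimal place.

Cost = (73.6 − 49.3) / 73.6 × 100%
     = 24.3000 / 73.6 × 100% = 33.0163%.
≈ 33.0%.

33.0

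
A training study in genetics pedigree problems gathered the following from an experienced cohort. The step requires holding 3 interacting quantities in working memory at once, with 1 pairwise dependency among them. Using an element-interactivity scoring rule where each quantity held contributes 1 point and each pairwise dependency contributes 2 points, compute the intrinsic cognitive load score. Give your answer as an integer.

Element contribution: 3 × 1 = 3.
Interaction contribution: 1 × 2 = 2.
Intrinsic load = 3 + 2 = 5.

5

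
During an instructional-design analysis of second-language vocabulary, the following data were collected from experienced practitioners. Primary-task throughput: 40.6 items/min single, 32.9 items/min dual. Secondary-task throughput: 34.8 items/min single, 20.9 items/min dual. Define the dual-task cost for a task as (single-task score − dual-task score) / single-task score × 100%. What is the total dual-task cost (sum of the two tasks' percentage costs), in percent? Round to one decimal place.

58.9

Primary cost = (40.6 − 32.9) / 40.6 × 100% = 18.9655%.
Secondary cost = (34.8 − 20.9) / 34.8 × 100% = 39.9425%.
Total = 18.9655% + 39.9425% = 58.9080% ≈ 58.9%.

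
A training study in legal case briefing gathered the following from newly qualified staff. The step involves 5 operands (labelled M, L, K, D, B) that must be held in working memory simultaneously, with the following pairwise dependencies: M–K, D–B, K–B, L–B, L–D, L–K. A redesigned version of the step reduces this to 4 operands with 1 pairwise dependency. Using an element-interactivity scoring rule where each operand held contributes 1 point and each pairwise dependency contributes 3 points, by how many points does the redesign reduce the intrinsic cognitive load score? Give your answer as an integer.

16

Original: 5 × 1 + 6 × 3 = 5 + 18 = 23.
Redesigned: 4 × 1 + 1 × 3 = 4 + 3 = 7.
Reduction = 23 − 7 = 16.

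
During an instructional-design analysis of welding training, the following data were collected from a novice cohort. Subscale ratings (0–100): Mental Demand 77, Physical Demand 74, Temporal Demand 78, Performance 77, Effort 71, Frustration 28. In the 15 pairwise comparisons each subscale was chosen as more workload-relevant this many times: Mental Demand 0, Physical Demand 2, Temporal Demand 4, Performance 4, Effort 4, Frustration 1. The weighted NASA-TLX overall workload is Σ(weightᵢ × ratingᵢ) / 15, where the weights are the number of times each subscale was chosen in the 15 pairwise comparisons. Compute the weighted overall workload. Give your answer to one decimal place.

72.0

The tallies are the weights (they sum to 15).
Weighted sum = 0·77 + 2·74 + 4·78 + 4·77 + 4·71 + 1·28
            = 0 + 148 + 312 + 308 + 284 + 28 = 1080.
Overall workload = 1080 / 15 = 72.0000 ≈ 72.0.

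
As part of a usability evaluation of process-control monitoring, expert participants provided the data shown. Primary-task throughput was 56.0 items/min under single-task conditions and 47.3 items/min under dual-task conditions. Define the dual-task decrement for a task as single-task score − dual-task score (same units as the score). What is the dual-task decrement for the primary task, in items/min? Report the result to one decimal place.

8.7

Decrement = 56.0 − 47.3 = 8.7000 items/min ≈ 8.7 items/min.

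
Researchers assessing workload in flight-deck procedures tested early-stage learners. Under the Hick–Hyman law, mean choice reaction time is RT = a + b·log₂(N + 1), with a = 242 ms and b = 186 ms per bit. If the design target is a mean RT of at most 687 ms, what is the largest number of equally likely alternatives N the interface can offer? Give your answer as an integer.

Set 242 + 186·log₂(N + 1) ≤ 687.
log₂(N + 1) ≤ (687 − 242) / 186 = 2.3925.
N + 1 ≤ 2^2.3925 = 5.2507.
N ≤ 4.2507, so the largest integer N is 4.

4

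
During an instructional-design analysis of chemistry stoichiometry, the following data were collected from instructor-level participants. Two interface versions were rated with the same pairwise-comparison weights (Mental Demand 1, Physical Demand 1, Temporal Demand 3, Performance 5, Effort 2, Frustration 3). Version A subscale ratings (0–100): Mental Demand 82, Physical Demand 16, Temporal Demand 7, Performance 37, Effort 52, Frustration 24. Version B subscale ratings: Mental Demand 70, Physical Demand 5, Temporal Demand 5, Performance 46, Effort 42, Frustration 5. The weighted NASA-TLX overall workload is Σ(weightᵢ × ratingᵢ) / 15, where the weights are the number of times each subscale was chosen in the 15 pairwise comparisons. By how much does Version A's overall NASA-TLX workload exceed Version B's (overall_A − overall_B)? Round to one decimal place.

4.1

Version A weighted sum = 1·82 + 1·16 + 3·7 + 5·37 + 2·52 + 3·24 = 82 + 16 + 21 + 185 + 104 + 72 = 480; overall_A = 480/15 = 32.0000.
Version B weighted sum = 1·70 + 1·5 + 3·5 + 5·46 + 2·42 + 3·5 = 70 + 5 + 15 + 230 + 84 + 15 = 419; overall_B = 419/15 = 27.9333.
Difference = 32.0000 − 27.9333 = 4.0667 ≈ 4.1.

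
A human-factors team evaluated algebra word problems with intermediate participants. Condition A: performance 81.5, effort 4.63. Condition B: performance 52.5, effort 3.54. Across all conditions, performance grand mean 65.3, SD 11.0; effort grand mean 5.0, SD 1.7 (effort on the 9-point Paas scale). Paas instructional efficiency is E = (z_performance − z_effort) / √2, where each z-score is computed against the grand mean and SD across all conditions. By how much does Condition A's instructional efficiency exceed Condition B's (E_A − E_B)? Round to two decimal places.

1.41

Condition A: z_P = (81.5 − 65.3)/11.0 = 1.4727; z_E = (4.63 − 5.0)/1.7 = -0.2176; E_A = (1.4727 − (-0.2176))/√2 = 1.1952.
Condition B: z_P = (52.5 − 65.3)/11.0 = -1.1636; z_E = (3.54 − 5.0)/1.7 = -0.8588; E_B = (-1.1636 − (-0.8588))/√2 = -0.2155.
E_A − E_B = 1.1952 − (-0.2155) = 1.4107 ≈ 1.41.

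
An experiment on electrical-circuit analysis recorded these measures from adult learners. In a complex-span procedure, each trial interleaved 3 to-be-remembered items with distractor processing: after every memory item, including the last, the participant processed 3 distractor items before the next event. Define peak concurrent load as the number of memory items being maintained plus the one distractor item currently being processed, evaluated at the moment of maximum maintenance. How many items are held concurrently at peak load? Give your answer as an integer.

Maintenance is greatest during the distractor(s) after memory item 3: all 3 memory items are being held.
One distractor item is concurrently being processed.
Peak concurrent load = 3 + 1 = 4 items.

4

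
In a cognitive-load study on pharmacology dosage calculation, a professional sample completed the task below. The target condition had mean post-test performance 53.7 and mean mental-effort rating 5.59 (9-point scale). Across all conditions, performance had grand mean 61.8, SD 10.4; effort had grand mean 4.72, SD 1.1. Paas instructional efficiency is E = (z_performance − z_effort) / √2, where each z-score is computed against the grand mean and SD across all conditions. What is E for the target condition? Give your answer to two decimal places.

z_performance = (53.7 − 61.8) / 10.4 = -8.1000 / 10.4 = -0.7788.
z_effort = (5.59 − 4.72) / 1.1 = 0.8700 / 1.1 = 0.7909.
z_P − z_E = -0.7788 − 0.7909 = -1.5697.
E = -1.5697 / √2 = -1.5697 / 1.41421 = -1.1099 ≈ -1.11.

-1.11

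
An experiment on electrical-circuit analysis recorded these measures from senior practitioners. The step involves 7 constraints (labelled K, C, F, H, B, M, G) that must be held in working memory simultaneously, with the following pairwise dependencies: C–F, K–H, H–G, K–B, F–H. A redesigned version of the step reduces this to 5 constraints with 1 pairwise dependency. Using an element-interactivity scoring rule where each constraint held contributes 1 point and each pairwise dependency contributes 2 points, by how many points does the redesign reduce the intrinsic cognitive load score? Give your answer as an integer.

Original: 7 × 1 + 5 × 2 = 7 + 10 = 17.
Redesigned: 5 × 1 + 1 × 2 = 5 + 2 = 7.
Reduction = 17 − 7 = 10.

10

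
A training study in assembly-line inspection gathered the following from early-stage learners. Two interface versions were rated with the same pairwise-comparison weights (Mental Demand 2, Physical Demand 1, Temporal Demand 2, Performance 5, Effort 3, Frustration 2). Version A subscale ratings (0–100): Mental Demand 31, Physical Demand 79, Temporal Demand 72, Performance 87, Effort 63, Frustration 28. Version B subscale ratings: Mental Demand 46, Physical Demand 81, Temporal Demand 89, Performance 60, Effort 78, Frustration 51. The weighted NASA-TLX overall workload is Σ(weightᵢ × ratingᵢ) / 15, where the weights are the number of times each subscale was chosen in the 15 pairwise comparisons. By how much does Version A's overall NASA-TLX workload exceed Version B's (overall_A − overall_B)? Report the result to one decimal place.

-1.5

Version A weighted sum = 2·31 + 1·79 + 2·72 + 5·87 + 3·63 + 2·28 = 62 + 79 + 144 + 435 + 189 + 56 = 965; overall_A = 965/15 = 64.3333.
Version B weighted sum = 2·46 + 1·81 + 2·89 + 5·60 + 3·78 + 2·51 = 92 + 81 + 178 + 300 + 234 + 102 = 987; overall_B = 987/15 = 65.8000.
Difference = 64.3333 − 65.8000 = -1.4667 ≈ -1.5.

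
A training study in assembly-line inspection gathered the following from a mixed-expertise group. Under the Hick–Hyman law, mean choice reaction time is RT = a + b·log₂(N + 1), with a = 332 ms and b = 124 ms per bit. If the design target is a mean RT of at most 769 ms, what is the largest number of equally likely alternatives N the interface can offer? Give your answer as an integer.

Set 332 + 124·log₂(N + 1) ≤ 769.
log₂(N + 1) ≤ (769 − 332) / 124 = 3.5242.
N + 1 ≤ 2^3.5242 = 11.5051.
N ≤ 10.5051, so the largest integer N is 10.

10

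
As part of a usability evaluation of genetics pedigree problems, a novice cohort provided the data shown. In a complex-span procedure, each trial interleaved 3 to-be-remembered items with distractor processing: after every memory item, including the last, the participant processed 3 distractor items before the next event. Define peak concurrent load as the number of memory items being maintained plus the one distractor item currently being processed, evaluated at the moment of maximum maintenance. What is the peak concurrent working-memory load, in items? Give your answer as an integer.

Maintenance is greatest during the distractor(s) after memory item 3: all 3 memory items are being held.
One distractor item is concurrently being processed.
Peak concurrent load = 3 + 1 = 4 items.

4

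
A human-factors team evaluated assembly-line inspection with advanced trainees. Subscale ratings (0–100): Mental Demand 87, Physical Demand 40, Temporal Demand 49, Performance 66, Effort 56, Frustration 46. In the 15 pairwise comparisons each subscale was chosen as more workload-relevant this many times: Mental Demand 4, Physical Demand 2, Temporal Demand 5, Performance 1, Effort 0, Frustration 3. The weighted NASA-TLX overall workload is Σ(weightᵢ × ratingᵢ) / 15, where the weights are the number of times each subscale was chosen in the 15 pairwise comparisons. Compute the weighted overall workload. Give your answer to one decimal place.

The tallies are the weights (they sum to 15).
Weighted sum = 4·87 + 2·40 + 5·49 + 1·66 + 0·56 + 3·46
            = 348 + 80 + 245 + 66 + 0 + 138 = 877.
Overall workload = 877 / 15 = 58.4667 ≈ 58.5.

58.5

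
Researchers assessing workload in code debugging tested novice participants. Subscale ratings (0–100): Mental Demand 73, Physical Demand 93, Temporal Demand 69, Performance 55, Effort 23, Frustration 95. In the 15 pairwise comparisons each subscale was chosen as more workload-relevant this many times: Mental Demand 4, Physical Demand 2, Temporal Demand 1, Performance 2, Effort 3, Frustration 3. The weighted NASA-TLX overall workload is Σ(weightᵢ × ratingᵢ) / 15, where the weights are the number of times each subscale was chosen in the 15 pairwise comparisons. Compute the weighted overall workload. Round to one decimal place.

67.4

The tallies are the weights (they sum to 15).
Weighted sum = 4·73 + 2·93 + 1·69 + 2·55 + 3·23 + 3·95
            = 292 + 186 + 69 + 110 + 69 + 285 = 1011.
Overall workload = 1011 / 15 = 67.4000 ≈ 67.4.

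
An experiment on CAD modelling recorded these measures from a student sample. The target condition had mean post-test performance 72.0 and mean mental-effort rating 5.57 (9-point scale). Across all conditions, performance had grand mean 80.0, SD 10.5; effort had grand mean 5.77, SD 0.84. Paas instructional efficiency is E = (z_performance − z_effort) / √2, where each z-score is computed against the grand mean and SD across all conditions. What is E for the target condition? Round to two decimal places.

-0.37

z_performance = (72.0 − 80.0) / 10.5 = -8.0000 / 10.5 = -0.7619.
z_effort = (5.57 − 5.77) / 0.84 = -0.2000 / 0.84 = -0.2381.
z_P − z_E = -0.7619 − (-0.2381) = -0.5238.
E = -0.5238 / √2 = -0.5238 / 1.41421 = -0.3704 ≈ -0.37.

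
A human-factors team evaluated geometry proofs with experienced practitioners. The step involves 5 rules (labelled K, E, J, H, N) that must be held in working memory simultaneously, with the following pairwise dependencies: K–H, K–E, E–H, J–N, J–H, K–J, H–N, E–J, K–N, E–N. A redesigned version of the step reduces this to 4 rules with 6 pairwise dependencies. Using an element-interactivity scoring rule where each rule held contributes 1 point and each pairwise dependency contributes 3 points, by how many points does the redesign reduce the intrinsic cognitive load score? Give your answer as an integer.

Original: 5 × 1 + 10 × 3 = 5 + 30 = 35.
Redesigned: 4 × 1 + 6 × 3 = 4 + 18 = 22.
Reduction = 35 − 22 = 13.

13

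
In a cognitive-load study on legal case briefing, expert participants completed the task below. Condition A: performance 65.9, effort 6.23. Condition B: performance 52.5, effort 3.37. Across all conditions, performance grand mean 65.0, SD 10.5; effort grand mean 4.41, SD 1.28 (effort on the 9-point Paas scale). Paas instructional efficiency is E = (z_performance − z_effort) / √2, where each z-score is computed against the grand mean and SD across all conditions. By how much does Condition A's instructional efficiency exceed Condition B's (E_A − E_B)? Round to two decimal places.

-0.68

Condition A: z_P = (65.9 − 65.0)/10.5 = 0.0857; z_E = (6.23 − 4.41)/1.28 = 1.4219; E_A = (0.0857 − 1.4219)/√2 = -0.9448.
Condition B: z_P = (52.5 − 65.0)/10.5 = -1.1905; z_E = (3.37 − 4.41)/1.28 = -0.8125; E_B = (-1.1905 − (-0.8125))/√2 = -0.2673.
E_A − E_B = -0.9448 − (-0.2673) = -0.6775 ≈ -0.68.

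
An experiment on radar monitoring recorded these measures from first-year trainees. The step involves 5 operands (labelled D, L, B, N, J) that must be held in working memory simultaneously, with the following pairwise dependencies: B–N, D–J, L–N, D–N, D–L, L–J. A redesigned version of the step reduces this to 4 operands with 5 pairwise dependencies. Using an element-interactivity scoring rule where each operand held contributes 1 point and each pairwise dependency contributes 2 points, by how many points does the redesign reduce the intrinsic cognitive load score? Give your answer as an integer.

Original: 5 × 1 + 6 × 2 = 5 + 12 = 17.
Redesigned: 4 × 1 + 5 × 2 = 4 + 10 = 14.
Reduction = 17 − 14 = 3.

3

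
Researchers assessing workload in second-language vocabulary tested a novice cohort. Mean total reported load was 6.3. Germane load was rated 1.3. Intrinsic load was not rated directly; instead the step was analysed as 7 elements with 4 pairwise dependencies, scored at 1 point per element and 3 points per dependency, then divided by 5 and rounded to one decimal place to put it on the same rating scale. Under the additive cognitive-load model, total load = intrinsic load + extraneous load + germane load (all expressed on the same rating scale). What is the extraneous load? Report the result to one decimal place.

Intrinsic (element-interactivity): (7 × 1 + 4 × 3) / 5 = 19 / 5 = 3.8000 → 3.8.
extraneous load = total − intrinsic − germane
             = 6.3 − 3.8 − 1.3 = 1.2.

1.2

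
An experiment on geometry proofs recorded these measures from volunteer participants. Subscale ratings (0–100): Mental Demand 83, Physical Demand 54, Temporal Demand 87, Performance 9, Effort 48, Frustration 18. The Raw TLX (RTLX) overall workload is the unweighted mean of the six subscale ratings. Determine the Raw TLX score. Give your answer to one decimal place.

Sum of ratings = 83 + 54 + 87 + 9 + 48 + 18 = 299.
RTLX = 299 / 6 = 49.8333 ≈ 49.8.

49.8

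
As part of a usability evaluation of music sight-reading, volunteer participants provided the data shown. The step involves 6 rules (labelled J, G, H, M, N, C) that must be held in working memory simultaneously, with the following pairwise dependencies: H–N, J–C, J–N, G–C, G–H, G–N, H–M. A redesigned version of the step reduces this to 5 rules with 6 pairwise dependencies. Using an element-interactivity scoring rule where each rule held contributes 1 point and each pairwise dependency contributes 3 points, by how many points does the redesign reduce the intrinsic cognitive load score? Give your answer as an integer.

Original: 6 × 1 + 7 × 3 = 6 + 21 = 27.
Redesigned: 5 × 1 + 6 × 3 = 5 + 18 = 23.
Reduction = 27 − 23 = 4.

4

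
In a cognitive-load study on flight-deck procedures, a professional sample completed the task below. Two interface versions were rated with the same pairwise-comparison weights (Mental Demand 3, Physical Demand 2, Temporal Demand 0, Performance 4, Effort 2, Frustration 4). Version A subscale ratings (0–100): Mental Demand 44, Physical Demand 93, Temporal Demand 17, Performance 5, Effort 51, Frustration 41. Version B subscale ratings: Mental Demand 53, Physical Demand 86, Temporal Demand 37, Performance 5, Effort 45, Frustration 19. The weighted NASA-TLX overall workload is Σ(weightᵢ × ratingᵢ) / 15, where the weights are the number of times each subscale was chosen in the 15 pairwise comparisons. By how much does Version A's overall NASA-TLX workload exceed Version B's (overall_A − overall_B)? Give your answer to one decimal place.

5.8

Version A weighted sum = 3·44 + 2·93 + 0·17 + 4·5 + 2·51 + 4·41 = 132 + 186 + 0 + 20 + 102 + 164 = 604; overall_A = 604/15 = 40.2667.
Version B weighted sum = 3·53 + 2·86 + 0·37 + 4·5 + 2·45 + 4·19 = 159 + 172 + 0 + 20 + 90 + 76 = 517; overall_B = 517/15 = 34.4667.
Difference = 40.2667 − 34.4667 = 5.8000 ≈ 5.8.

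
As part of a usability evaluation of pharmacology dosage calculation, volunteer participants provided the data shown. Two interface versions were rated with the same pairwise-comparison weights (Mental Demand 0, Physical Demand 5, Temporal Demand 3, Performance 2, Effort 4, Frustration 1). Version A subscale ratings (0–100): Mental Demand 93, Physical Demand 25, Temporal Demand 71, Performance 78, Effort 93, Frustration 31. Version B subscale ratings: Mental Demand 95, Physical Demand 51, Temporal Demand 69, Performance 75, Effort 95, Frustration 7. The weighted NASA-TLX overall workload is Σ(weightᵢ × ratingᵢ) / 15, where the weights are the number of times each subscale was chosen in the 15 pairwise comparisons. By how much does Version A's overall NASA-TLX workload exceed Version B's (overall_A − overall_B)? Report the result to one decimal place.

-6.8

Version A weighted sum = 0·93 + 5·25 + 3·71 + 2·78 + 4·93 + 1·31 = 0 + 125 + 213 + 156 + 372 + 31 = 897; overall_A = 897/15 = 59.8000.
Version B weighted sum = 0·95 + 5·51 + 3·69 + 2·75 + 4·95 + 1·7 = 0 + 255 + 207 + 150 + 380 + 7 = 999; overall_B = 999/15 = 66.6000.
Difference = 59.8000 − 66.6000 = -6.8000 ≈ -6.8.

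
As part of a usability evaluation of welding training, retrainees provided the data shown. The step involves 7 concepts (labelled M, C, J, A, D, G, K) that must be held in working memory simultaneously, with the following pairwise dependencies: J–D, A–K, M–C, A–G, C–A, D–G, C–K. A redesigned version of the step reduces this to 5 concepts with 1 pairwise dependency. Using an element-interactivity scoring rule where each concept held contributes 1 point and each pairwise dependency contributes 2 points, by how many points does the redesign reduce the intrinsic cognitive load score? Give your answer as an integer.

14

Original: 7 × 1 + 7 × 2 = 7 + 14 = 21.
Redesigned: 5 × 1 + 1 × 2 = 5 + 2 = 7.
Reduction = 21 − 7 = 14.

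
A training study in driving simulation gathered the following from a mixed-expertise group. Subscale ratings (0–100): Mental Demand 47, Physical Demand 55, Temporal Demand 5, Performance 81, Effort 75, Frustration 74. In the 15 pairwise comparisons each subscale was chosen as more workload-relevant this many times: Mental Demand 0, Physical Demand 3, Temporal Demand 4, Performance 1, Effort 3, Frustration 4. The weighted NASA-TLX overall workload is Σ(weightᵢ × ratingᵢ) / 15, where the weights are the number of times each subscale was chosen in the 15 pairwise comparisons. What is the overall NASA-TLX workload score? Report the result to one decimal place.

The tallies are the weights (they sum to 15).
Weighted sum = 0·47 + 3·55 + 4·5 + 1·81 + 3·75 + 4·74
            = 0 + 165 + 20 + 81 + 225 + 296 = 787.
Overall workload = 787 / 15 = 52.4667 ≈ 52.5.

52.5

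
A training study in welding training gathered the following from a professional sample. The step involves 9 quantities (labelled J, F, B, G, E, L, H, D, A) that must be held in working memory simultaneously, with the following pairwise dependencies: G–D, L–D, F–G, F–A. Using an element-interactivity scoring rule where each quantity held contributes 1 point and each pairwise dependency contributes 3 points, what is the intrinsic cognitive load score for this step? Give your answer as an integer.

Count of quantities held simultaneously: 9.
Count of pairwise dependencies listed: 4.
Element contribution: 9 × 1 = 9.
Interaction contribution: 4 × 3 = 12.
Intrinsic load = 9 + 12 = 21.

21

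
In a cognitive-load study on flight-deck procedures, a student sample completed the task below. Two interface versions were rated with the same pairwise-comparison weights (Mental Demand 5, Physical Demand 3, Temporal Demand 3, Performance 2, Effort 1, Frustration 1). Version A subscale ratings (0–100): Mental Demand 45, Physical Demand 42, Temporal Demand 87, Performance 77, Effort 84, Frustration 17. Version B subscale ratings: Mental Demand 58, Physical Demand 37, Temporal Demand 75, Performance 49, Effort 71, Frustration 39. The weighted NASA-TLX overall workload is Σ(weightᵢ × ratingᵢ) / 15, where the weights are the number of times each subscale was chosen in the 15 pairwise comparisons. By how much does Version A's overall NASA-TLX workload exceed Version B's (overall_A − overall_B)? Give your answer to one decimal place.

Version A weighted sum = 5·45 + 3·42 + 3·87 + 2·77 + 1·84 + 1·17 = 225 + 126 + 261 + 154 + 84 + 17 = 867; overall_A = 867/15 = 57.8000.
Version B weighted sum = 5·58 + 3·37 + 3·75 + 2·49 + 1·71 + 1·39 = 290 + 111 + 225 + 98 + 71 + 39 = 834; overall_B = 834/15 = 55.6000.
Difference = 57.8000 − 55.6000 = 2.2000 ≈ 2.2.

2.2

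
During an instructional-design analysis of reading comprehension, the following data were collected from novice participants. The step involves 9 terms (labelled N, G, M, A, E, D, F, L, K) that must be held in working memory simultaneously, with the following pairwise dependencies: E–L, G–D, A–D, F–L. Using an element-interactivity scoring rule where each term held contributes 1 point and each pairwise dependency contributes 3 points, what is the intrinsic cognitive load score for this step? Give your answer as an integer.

Count of terms held simultaneously: 9.
Count of pairwise dependencies listed: 4.
Element contribution: 9 × 1 = 9.
Interaction contribution: 4 × 3 = 12.
Intrinsic load = 9 + 12 = 21.

21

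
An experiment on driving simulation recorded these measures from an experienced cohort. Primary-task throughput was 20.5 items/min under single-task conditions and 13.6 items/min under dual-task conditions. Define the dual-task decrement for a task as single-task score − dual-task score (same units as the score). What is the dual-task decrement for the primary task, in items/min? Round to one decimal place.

Decrement = 20.5 − 13.6 = 6.9000 items/min ≈ 6.9 items/min.

6.9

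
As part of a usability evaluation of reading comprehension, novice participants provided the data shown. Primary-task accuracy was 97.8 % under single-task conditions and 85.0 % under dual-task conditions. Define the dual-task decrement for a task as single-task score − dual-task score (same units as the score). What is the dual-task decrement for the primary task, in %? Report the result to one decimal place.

12.8

Decrement = 97.8 − 85.0 = 12.8000 % ≈ 12.8 %.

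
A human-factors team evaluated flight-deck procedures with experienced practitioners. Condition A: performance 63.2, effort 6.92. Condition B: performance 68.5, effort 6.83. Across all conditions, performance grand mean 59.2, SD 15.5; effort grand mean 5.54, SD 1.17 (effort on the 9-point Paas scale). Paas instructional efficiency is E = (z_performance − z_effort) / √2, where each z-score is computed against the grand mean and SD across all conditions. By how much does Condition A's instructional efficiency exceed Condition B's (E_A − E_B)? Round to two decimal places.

-0.30

Condition A: z_P = (63.2 − 59.2)/15.5 = 0.2581; z_E = (6.92 − 5.54)/1.17 = 1.1795; E_A = (0.2581 − 1.1795)/√2 = -0.6515.
Condition B: z_P = (68.5 − 59.2)/15.5 = 0.6000; z_E = (6.83 − 5.54)/1.17 = 1.1026; E_B = (0.6000 − 1.1026)/√2 = -0.3554.
E_A − E_B = -0.6515 − (-0.3554) = -0.2961 ≈ -0.30.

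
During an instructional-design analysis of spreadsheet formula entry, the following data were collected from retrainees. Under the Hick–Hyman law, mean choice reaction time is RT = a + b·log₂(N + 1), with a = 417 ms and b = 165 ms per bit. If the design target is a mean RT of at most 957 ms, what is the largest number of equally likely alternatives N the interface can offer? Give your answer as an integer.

8

Set 417 + 165·log₂(N + 1) ≤ 957.
log₂(N + 1) ≤ (957 − 417) / 165 = 3.2727.
N + 1 ≤ 2^3.2727 = 9.6645.
N ≤ 8.6645, so the largest integer N is 8.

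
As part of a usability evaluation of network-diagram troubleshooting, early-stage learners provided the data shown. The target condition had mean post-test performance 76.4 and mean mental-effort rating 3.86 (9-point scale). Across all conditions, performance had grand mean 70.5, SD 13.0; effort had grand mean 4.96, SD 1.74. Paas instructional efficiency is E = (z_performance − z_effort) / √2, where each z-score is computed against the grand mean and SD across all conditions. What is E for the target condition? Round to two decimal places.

0.77

z_performance = (76.4 − 70.5) / 13.0 = 5.9000 / 13.0 = 0.4538.
z_effort = (3.86 − 4.96) / 1.74 = -1.1000 / 1.74 = -0.6322.
z_P − z_E = 0.4538 − (-0.6322) = 1.0860.
E = 1.0860 / √2 = 1.0860 / 1.41421 = 0.7679 ≈ 0.77.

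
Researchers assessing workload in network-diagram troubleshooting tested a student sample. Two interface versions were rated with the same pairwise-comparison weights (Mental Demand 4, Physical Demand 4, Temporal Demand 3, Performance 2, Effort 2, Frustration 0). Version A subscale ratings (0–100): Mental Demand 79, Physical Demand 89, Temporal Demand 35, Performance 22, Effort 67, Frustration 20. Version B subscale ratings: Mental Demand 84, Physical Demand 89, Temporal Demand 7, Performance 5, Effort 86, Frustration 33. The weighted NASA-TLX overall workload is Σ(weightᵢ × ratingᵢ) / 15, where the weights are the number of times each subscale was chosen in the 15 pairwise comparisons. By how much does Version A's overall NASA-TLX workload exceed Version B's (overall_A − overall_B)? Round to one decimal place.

Version A weighted sum = 4·79 + 4·89 + 3·35 + 2·22 + 2·67 + 0·20 = 316 + 356 + 105 + 44 + 134 + 0 = 955; overall_A = 955/15 = 63.6667.
Version B weighted sum = 4·84 + 4·89 + 3·7 + 2·5 + 2·86 + 0·33 = 336 + 356 + 21 + 10 + 172 + 0 = 895; overall_B = 895/15 = 59.6667.
Difference = 63.6667 − 59.6667 = 4.0000 ≈ 4.0.

4.0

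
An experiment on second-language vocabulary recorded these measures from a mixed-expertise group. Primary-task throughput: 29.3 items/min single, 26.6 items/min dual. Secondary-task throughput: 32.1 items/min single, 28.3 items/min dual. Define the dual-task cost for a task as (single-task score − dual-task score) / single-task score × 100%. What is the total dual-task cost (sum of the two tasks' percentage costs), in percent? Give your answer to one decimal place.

21.1

Primary cost = (29.3 − 26.6) / 29.3 × 100% = 9.2150%.
Secondary cost = (32.1 − 28.3) / 32.1 × 100% = 11.8380%.
Total = 9.2150% + 11.8380% = 21.0530% ≈ 21.1%.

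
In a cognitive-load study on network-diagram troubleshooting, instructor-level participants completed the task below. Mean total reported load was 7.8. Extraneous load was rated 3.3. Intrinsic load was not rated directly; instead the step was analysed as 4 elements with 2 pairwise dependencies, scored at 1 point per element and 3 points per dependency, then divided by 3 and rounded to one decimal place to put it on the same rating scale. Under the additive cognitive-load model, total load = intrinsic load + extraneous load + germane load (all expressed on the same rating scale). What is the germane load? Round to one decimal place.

Intrinsic (element-interactivity): (4 × 1 + 2 × 3) / 3 = 10 / 3 = 3.3333 → 3.3.
germane load = total − intrinsic − extraneous
             = 7.8 − 3.3 − 3.3 = 1.2.

1.2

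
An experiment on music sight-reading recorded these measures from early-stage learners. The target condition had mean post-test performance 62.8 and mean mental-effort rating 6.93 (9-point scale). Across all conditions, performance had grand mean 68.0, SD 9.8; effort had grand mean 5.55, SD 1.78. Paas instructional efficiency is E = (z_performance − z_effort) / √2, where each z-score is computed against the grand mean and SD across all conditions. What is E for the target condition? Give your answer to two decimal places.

-0.92

z_performance = (62.8 − 68.0) / 9.8 = -5.2000 / 9.8 = -0.5306.
z_effort = (6.93 − 5.55) / 1.78 = 1.3800 / 1.78 = 0.7753.
z_P − z_E = -0.5306 − 0.7753 = -1.3059.
E = -1.3059 / √2 = -1.3059 / 1.41421 = -0.9234 ≈ -0.92.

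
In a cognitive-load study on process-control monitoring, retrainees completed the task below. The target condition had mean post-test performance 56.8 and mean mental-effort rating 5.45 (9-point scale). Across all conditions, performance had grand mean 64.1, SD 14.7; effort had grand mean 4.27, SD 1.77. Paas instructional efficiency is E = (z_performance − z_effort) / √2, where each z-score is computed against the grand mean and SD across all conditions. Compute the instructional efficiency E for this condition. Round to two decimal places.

z_performance = (56.8 − 64.1) / 14.7 = -7.3000 / 14.7 = -0.4966.
z_effort = (5.45 − 4.27) / 1.77 = 1.1800 / 1.77 = 0.6667.
z_P − z_E = -0.4966 − 0.6667 = -1.1633.
E = -1.1633 / √2 = -1.1633 / 1.41421 = -0.8226 ≈ -0.82.

-0.82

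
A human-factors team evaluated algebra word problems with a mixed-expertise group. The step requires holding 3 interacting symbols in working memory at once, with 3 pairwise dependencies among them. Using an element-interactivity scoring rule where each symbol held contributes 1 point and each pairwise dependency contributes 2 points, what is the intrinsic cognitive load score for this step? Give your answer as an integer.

9

Element contribution: 3 × 1 = 3.
Interaction contribution: 3 × 2 = 6.
Intrinsic load = 3 + 6 = 9.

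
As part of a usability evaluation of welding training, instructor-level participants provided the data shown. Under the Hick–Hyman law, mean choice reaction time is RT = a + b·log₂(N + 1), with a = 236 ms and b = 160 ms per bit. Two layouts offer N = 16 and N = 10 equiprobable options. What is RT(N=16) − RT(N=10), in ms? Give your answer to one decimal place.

RT(16) = 236 + 160·log₂(17) = 236 + 160·4.0875 = 890.0000 ms.
RT(10) = 236 + 160·log₂(11) = 236 + 160·3.4594 = 789.5040 ms.
Difference = 890.0000 − 789.5040 = 100.4960 ≈ 100.5 ms.

100.5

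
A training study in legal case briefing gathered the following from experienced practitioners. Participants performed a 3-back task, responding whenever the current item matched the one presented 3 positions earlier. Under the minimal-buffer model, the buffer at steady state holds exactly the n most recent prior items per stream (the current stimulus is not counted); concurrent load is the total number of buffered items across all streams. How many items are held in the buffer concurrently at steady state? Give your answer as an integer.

The buffer holds the 3 most recent prior items.
Steady-state concurrent load = 3 items.

3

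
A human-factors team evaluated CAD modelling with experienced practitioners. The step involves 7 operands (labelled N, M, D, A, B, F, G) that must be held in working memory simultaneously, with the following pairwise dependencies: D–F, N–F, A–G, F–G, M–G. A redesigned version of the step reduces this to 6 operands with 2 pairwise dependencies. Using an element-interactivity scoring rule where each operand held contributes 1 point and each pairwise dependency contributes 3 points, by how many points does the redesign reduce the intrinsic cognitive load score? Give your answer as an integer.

Original: 7 × 1 + 5 × 3 = 7 + 15 = 22.
Redesigned: 6 × 1 + 2 × 3 = 6 + 6 = 12.
Reduction = 22 − 12 = 10.

10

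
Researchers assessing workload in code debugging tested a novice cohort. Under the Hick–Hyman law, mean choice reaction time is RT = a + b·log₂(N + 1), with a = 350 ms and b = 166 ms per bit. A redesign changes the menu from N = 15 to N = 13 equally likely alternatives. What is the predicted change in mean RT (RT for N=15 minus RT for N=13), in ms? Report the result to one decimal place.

32.0

RT(15) = 350 + 166·log₂(16) = 350 + 166·4.0000 = 1014.0000 ms.
RT(13) = 350 + 166·log₂(14) = 350 + 166·3.8074 = 982.0284 ms.
Difference = 1014.0000 − 982.0284 = 31.9716 ≈ 32.0 ms.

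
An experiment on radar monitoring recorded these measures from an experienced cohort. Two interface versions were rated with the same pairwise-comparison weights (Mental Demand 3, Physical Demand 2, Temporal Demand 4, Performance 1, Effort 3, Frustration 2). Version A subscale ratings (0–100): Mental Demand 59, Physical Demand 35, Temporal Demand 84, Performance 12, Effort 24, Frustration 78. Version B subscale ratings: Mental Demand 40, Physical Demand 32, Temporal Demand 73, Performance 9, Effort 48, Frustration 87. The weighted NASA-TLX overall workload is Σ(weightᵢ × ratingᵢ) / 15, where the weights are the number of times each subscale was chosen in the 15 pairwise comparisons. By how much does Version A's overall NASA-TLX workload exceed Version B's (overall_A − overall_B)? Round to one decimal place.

Version A weighted sum = 3·59 + 2·35 + 4·84 + 1·12 + 3·24 + 2·78 = 177 + 70 + 336 + 12 + 72 + 156 = 823; overall_A = 823/15 = 54.8667.
Version B weighted sum = 3·40 + 2·32 + 4·73 + 1·9 + 3·48 + 2·87 = 120 + 64 + 292 + 9 + 144 + 174 = 803; overall_B = 803/15 = 53.5333.
Difference = 54.8667 − 53.5333 = 1.3334 ≈ 1.3.

1.3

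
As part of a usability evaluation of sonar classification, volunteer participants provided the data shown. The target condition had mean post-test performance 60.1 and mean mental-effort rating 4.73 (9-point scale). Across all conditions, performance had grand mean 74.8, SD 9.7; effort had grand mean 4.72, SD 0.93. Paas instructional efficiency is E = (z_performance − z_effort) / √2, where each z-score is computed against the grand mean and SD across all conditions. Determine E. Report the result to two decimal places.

-1.08

z_performance = (60.1 − 74.8) / 9.7 = -14.7000 / 9.7 = -1.5155.
z_effort = (4.73 − 4.72) / 0.93 = 0.0100 / 0.93 = 0.0108.
z_P − z_E = -1.5155 − 0.0108 = -1.5263.
E = -1.5263 / √2 = -1.5263 / 1.41421 = -1.0793 ≈ -1.08.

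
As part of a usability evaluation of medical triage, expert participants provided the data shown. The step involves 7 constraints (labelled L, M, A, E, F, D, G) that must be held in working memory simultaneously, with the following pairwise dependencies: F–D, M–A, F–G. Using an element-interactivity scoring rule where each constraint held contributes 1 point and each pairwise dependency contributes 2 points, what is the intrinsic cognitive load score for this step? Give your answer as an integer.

Count of constraints held simultaneously: 7.
Count of pairwise dependencies listed: 3.
Element contribution: 7 × 1 = 7.
Interaction contribution: 3 × 2 = 6.
Intrinsic load = 7 + 6 = 13.

13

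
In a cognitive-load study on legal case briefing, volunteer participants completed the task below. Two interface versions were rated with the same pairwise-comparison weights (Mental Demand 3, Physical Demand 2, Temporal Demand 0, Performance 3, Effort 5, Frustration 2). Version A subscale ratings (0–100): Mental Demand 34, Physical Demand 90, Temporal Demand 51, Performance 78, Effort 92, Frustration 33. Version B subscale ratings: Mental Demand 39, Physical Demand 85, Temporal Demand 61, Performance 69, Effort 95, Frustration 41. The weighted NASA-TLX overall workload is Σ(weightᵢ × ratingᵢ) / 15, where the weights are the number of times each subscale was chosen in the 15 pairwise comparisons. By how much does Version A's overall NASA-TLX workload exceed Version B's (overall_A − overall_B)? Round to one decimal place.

Version A weighted sum = 3·34 + 2·90 + 0·51 + 3·78 + 5·92 + 2·33 = 102 + 180 + 0 + 234 + 460 + 66 = 1042; overall_A = 1042/15 = 69.4667.
Version B weighted sum = 3·39 + 2·85 + 0·61 + 3·69 + 5·95 + 2·41 = 117 + 170 + 0 + 207 + 475 + 82 = 1051; overall_B = 1051/15 = 70.0667.
Difference = 69.4667 − 70.0667 = -0.6000 ≈ -0.6.

-0.6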